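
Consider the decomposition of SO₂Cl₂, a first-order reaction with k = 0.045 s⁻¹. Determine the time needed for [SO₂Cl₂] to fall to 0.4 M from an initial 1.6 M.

30.81 s

Step 1: For first-order: t = ln([SO₂Cl₂]₀/[SO₂Cl₂])/k
Step 2: t = ln(1.6/0.4)/0.045
Step 3: t = ln(4)/0.045
Step 4: t = 1.386/0.045 = 30.81 s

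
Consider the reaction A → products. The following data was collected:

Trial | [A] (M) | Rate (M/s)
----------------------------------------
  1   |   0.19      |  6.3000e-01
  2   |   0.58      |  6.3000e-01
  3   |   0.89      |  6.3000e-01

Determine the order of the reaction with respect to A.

zeroth order (0)

Step 1: Compare trials - when concentration changes, rate stays constant.
Step 2: rate₂/rate₁ = 6.3000e-01/6.3000e-01 = 1
Step 3: [A]₂/[A]₁ = 0.58/0.19 = 3.053
Step 4: Since rate ratio ≈ (conc ratio)^0, the reaction is zeroth order.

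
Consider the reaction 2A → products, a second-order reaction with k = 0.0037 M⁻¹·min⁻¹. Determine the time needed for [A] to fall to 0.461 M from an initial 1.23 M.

366.5 min

Step 1: For second-order: t = (1/[A] - 1/[A]₀)/k
Step 2: t = (1/0.461 - 1/1.23)/0.0037
Step 3: t = (2.169 - 0.813)/0.0037
Step 4: t = 1.356/0.0037 = 366.5 min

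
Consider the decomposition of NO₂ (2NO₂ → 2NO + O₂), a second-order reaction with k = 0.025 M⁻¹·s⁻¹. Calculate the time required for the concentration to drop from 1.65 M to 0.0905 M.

417.7 s

Step 1: For second-order: t = (1/[NO₂] - 1/[NO₂]₀)/k
Step 2: t = (1/0.0905 - 1/1.65)/0.025
Step 3: t = (11.05 - 0.6061)/0.025
Step 4: t = 10.44/0.025 = 417.7 s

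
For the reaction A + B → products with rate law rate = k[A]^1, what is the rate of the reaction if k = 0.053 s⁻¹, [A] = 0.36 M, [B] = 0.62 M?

0.01908 M/s

Step 1: The rate law is rate = k[A]^1
Step 2: Note that the rate does not depend on [B] (zero order in B).
Step 3: rate = 0.053 × (0.36)^1 = 0.01908 M/s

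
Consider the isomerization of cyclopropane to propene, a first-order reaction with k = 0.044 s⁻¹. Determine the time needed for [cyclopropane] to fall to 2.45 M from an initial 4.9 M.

15.75 s

Step 1: For first-order: t = ln([cyclopropane]₀/[cyclopropane])/k
Step 2: t = ln(4.9/2.45)/0.044
Step 3: t = ln(2)/0.044
Step 4: t = 0.6931/0.044 = 15.75 s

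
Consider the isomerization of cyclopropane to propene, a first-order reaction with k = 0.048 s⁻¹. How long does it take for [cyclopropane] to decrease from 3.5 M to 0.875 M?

28.88 s

Step 1: For first-order: t = ln([cyclopropane]₀/[cyclopropane])/k
Step 2: t = ln(3.5/0.875)/0.048
Step 3: t = ln(4)/0.048
Step 4: t = 1.386/0.048 = 28.88 s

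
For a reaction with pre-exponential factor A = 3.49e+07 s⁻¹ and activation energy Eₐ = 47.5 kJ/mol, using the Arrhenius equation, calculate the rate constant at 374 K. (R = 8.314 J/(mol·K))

8.10e+00 s⁻¹

Step 1: Use the Arrhenius equation: k = A × exp(-Eₐ/RT)
Step 2: Convert Eₐ to J/mol: 47.5 kJ/mol = 47500 J/mol
Step 3: Calculate the exponent: -Eₐ/(RT) = -47500/(8.314 × 374) = -15.27608
Step 4: k = 3.49e+07 × exp(-15.27608)
Step 5: k = 3.49e+07 × 2.32104e-07 = 8.1004e+00 s⁻¹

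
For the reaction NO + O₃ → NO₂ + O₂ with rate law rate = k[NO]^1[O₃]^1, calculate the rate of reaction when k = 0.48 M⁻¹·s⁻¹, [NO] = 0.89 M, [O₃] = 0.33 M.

0.141 M/s

Step 1: The rate law is rate = k[NO]^1[O₃]^1
Step 2: Substitute: rate = 0.48 × (0.89)^1 × (0.33)^1
Step 3: rate = 0.48 × 0.89 × 0.33 = 0.140976 M/s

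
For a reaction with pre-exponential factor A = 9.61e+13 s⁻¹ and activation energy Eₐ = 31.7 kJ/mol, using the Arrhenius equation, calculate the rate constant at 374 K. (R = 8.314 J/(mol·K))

3.59e+09 s⁻¹

Step 1: Use the Arrhenius equation: k = A × exp(-Eₐ/RT)
Step 2: Convert Eₐ to J/mol: 31.7 kJ/mol = 31700 J/mol
Step 3: Calculate the exponent: -Eₐ/(RT) = -31700/(8.314 × 374) = -10.19477
Step 4: k = 9.61e+13 × exp(-10.19477)
Step 5: k = 9.61e+13 × 3.73652e-05 = 3.5908e+09 s⁻¹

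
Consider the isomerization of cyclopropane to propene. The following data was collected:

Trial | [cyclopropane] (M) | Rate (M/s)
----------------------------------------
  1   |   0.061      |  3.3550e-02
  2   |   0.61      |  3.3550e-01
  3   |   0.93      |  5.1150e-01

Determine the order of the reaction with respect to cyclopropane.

first order (1)

Step 1: Compare trials to find order n where rate₂/rate₁ = ([cyclopropane]₂/[cyclopropane]₁)^n
Step 2: rate₂/rate₁ = 3.3550e-01/3.3550e-02 = 10
Step 3: [cyclopropane]₂/[cyclopropane]₁ = 0.61/0.061 = 10
Step 4: n = ln(10)/ln(10) = 1.00 ≈ 1
Step 5: The reaction is first order in cyclopropane.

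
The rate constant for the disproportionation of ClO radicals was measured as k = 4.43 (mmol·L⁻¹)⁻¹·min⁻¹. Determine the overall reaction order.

second order (2)

Step 1: The units of k for an nth-order reaction are (concentration)^(1-n)·(time)⁻¹.
Step 2: Here k has units (mmol·L⁻¹)⁻¹·min⁻¹, so the concentration exponent is -1.
Step 3: 1 - n = -1 ⇒ n = 2. The reaction is second order.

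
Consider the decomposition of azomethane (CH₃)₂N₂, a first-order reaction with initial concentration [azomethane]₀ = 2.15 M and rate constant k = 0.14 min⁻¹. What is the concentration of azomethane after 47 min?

0.002984 M

Step 1: For a first-order reaction: [azomethane] = [azomethane]₀ × e^(-kt)
Step 2: [azomethane] = 2.15 × e^(-0.14 × 47)
Step 3: [azomethane] = 2.15 × e^(-6.58)
Step 4: [azomethane] = 2.15 × 0.00138785 = 0.002984 M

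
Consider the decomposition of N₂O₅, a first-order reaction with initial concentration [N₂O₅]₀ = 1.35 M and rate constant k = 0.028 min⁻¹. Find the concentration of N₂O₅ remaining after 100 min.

0.08209 M

Step 1: For a first-order reaction: [N₂O₅] = [N₂O₅]₀ × e^(-kt)
Step 2: [N₂O₅] = 1.35 × e^(-0.028 × 100)
Step 3: [N₂O₅] = 1.35 × e^(-2.8)
Step 4: [N₂O₅] = 1.35 × 0.0608101 = 0.08209 M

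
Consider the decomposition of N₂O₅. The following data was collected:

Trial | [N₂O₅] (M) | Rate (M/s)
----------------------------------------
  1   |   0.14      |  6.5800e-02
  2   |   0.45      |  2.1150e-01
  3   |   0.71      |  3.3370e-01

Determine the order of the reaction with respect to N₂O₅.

first order (1)

Step 1: Compare trials to find order n where rate₂/rate₁ = ([N₂O₅]₂/[N₂O₅]₁)^n
Step 2: rate₂/rate₁ = 2.1150e-01/6.5800e-02 = 3.214
Step 3: [N₂O₅]₂/[N₂O₅]₁ = 0.45/0.14 = 3.214
Step 4: n = ln(3.214)/ln(3.214) = 1.00 ≈ 1
Step 5: The reaction is first order in N₂O₅.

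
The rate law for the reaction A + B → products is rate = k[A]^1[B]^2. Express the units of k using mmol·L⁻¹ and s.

(mmol·L⁻¹)⁻²·s⁻¹

Step 1: Overall order = 1 + 2 = 3.
Step 2: rate has units mmol·L⁻¹·s⁻¹; [A]^1[B]^2 has units (mmol·L⁻¹)^3.
Step 3: k = rate/([A]^1[B]^2), so units of k = (mmol·L⁻¹)^(1-3)·s⁻¹ = (mmol·L⁻¹)⁻²·s⁻¹.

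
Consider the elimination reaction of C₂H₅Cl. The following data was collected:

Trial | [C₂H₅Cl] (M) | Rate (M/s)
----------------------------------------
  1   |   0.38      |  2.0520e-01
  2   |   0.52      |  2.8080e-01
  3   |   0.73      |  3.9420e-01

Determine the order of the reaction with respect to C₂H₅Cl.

first order (1)

Step 1: Compare trials to find order n where rate₂/rate₁ = ([C₂H₅Cl]₂/[C₂H₅Cl]₁)^n
Step 2: rate₂/rate₁ = 2.8080e-01/2.0520e-01 = 1.368
Step 3: [C₂H₅Cl]₂/[C₂H₅Cl]₁ = 0.52/0.38 = 1.368
Step 4: n = ln(1.368)/ln(1.368) = 1.00 ≈ 1
Step 5: The reaction is first order in C₂H₅Cl.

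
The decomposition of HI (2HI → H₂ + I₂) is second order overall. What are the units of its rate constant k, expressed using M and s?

M⁻¹·s⁻¹

Step 1: For overall order n, rate = k × (concentration)^n.
Step 2: Rate has units M·s⁻¹; concentration term has units M^2.
Step 3: k = rate / (concentration)^n, so units of k = M^(1-2)·s⁻¹ = M⁻¹·s⁻¹.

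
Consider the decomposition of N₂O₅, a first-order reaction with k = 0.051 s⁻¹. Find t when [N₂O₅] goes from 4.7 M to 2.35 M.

13.59 s

Step 1: For first-order: t = ln([N₂O₅]₀/[N₂O₅])/k
Step 2: t = ln(4.7/2.35)/0.051
Step 3: t = ln(2)/0.051
Step 4: t = 0.6931/0.051 = 13.59 s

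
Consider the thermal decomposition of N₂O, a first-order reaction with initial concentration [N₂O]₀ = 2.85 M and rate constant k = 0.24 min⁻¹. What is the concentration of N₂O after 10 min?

0.2585 M

Step 1: For a first-order reaction: [N₂O] = [N₂O]₀ × e^(-kt)
Step 2: [N₂O] = 2.85 × e^(-0.24 × 10)
Step 3: [N₂O] = 2.85 × e^(-2.4)
Step 4: [N₂O] = 2.85 × 0.090718 = 0.2585 M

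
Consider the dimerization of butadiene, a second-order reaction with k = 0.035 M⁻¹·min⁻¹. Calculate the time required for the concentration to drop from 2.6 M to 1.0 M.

17.58 min

Step 1: For second-order: t = (1/[C₄H₆] - 1/[C₄H₆]₀)/k
Step 2: t = (1/1.0 - 1/2.6)/0.035
Step 3: t = (1 - 0.3846)/0.035
Step 4: t = 0.6154/0.035 = 17.58 min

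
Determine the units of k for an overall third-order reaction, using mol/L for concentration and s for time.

(mol/L)⁻²·s⁻¹

Step 1: For overall order n, rate = k × (concentration)^n.
Step 2: Rate has units mol/L·s⁻¹; concentration term has units (mol/L)^3.
Step 3: k = rate / (concentration)^n, so units of k = (mol/L)^(1-3)·s⁻¹ = (mol/L)⁻²·s⁻¹.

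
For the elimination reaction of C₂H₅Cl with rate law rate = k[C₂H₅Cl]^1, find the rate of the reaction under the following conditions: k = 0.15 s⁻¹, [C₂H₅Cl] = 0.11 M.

0.0165 M/s

Step 1: Identify the rate law: rate = k[C₂H₅Cl]^1
Step 2: Substitute values: rate = 0.15 × (0.11)^1
Step 3: Calculate: rate = 0.15 × 0.11 = 0.0165 M/s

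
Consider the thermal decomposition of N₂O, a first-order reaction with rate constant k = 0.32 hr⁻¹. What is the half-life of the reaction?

2.166 hr

Step 1: For a first-order reaction, t₁/₂ = ln(2)/k
Step 2: t₁/₂ = ln(2)/0.32
Step 3: t₁/₂ = 0.6931/0.32 = 2.166 hr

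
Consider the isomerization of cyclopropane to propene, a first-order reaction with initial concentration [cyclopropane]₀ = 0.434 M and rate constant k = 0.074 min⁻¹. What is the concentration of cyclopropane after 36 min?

0.03024 M

Step 1: For a first-order reaction: [cyclopropane] = [cyclopropane]₀ × e^(-kt)
Step 2: [cyclopropane] = 0.434 × e^(-0.074 × 36)
Step 3: [cyclopropane] = 0.434 × e^(-2.664)
Step 4: [cyclopropane] = 0.434 × 0.069669 = 0.03024 M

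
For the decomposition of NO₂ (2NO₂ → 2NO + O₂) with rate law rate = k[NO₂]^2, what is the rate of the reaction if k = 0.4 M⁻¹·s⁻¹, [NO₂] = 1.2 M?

0.576 M/s

Step 1: Identify the rate law: rate = k[NO₂]^2
Step 2: Substitute values: rate = 0.4 × (1.2)^2
Step 3: Calculate: rate = 0.4 × 1.44 = 0.576 M/s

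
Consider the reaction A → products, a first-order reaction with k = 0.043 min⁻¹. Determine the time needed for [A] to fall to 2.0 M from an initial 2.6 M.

6.101 min

Step 1: For first-order: t = ln([A]₀/[A])/k
Step 2: t = ln(2.6/2.0)/0.043
Step 3: t = ln(1.3)/0.043
Step 4: t = 0.2624/0.043 = 6.101 min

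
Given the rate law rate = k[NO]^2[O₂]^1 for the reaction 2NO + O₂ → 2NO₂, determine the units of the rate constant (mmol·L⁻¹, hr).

(mmol·L⁻¹)⁻²·hr⁻¹

Step 1: Overall order = 2 + 1 = 3.
Step 2: rate has units mmol·L⁻¹·hr⁻¹; [NO]^2[O₂]^1 has units (mmol·L⁻¹)^3.
Step 3: k = rate/([NO]^2[O₂]^1), so units of k = (mmol·L⁻¹)^(1-3)·hr⁻¹ = (mmol·L⁻¹)⁻²·hr⁻¹.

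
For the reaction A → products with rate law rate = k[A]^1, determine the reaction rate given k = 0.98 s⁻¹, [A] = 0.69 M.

0.6762 M/s

Step 1: Identify the rate law: rate = k[A]^1
Step 2: Substitute values: rate = 0.98 × (0.69)^1
Step 3: Calculate: rate = 0.98 × 0.69 = 0.6762 M/s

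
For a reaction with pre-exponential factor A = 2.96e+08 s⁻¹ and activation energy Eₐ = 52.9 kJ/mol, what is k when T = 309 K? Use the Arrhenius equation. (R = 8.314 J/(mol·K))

3.38e-01 s⁻¹

Step 1: Use the Arrhenius equation: k = A × exp(-Eₐ/RT)
Step 2: Convert Eₐ to J/mol: 52.9 kJ/mol = 52900 J/mol
Step 3: Calculate the exponent: -Eₐ/(RT) = -52900/(8.314 × 309) = -20.59146
Step 4: k = 2.96e+08 × exp(-20.59146)
Step 5: k = 2.96e+08 × 1.14089e-09 = 3.3770e-01 s⁻¹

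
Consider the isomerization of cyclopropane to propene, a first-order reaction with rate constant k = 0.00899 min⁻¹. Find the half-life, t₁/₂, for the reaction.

77.1 min

Step 1: For a first-order reaction, t₁/₂ = ln(2)/k
Step 2: t₁/₂ = ln(2)/0.00899
Step 3: t₁/₂ = 0.6931/0.00899 = 77.1 min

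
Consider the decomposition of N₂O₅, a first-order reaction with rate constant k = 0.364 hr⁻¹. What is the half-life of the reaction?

1.904 hr

Step 1: For a first-order reaction, t₁/₂ = ln(2)/k
Step 2: t₁/₂ = ln(2)/0.364
Step 3: t₁/₂ = 0.6931/0.364 = 1.904 hr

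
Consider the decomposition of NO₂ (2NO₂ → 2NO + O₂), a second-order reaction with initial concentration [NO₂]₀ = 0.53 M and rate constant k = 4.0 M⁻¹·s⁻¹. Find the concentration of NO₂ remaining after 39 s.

0.006334 M

Step 1: For a second-order reaction: 1/[NO₂] = 1/[NO₂]₀ + kt
Step 2: 1/[NO₂] = 1/0.53 + 4.0 × 39
Step 3: 1/[NO₂] = 1.887 + 156 = 157.9
Step 4: [NO₂] = 1/157.9 = 0.006334 M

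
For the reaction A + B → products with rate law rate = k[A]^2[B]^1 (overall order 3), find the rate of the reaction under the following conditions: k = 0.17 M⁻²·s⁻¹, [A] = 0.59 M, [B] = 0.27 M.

0.01598 M/s

Step 1: The rate law is rate = k[A]^2[B]^1, overall order = 2+1 = 3
Step 2: Substitute values: rate = 0.17 × (0.59)^2 × (0.27)^1
Step 3: rate = 0.17 × 0.3481 × 0.27 = 0.0159778 M/s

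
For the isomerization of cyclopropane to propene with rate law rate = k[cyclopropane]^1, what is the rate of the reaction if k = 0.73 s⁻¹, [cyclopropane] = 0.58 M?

0.4234 M/s

Step 1: Identify the rate law: rate = k[cyclopropane]^1
Step 2: Substitute values: rate = 0.73 × (0.58)^1
Step 3: Calculate: rate = 0.73 × 0.58 = 0.4234 M/s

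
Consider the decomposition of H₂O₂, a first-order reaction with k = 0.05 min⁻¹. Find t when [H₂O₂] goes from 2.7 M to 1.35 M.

13.86 min

Step 1: For first-order: t = ln([H₂O₂]₀/[H₂O₂])/k
Step 2: t = ln(2.7/1.35)/0.05
Step 3: t = ln(2)/0.05
Step 4: t = 0.6931/0.05 = 13.86 min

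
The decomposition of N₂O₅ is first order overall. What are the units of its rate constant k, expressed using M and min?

min⁻¹

Step 1: For overall order n, rate = k × (concentration)^n.
Step 2: Rate has units M·min⁻¹; concentration term has units M^1.
Step 3: k = rate / (concentration)^n, so units of k = M^(1-1)·min⁻¹ = min⁻¹.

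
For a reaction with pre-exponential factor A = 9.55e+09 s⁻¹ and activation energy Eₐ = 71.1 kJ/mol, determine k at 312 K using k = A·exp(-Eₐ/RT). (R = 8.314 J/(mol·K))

1.19e-02 s⁻¹

Step 1: Use the Arrhenius equation: k = A × exp(-Eₐ/RT)
Step 2: Convert Eₐ to J/mol: 71.1 kJ/mol = 71100 J/mol
Step 3: Calculate the exponent: -Eₐ/(RT) = -71100/(8.314 × 312) = -27.40974
Step 4: k = 9.55e+09 × exp(-27.40974)
Step 5: k = 9.55e+09 × 1.24767e-12 = 1.1915e-02 s⁻¹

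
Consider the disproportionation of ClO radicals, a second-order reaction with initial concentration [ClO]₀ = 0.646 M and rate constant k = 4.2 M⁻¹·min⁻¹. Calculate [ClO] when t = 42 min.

0.00562 M

Step 1: For a second-order reaction: 1/[ClO] = 1/[ClO]₀ + kt
Step 2: 1/[ClO] = 1/0.646 + 4.2 × 42
Step 3: 1/[ClO] = 1.548 + 176.4 = 177.9
Step 4: [ClO] = 1/177.9 = 0.00562 M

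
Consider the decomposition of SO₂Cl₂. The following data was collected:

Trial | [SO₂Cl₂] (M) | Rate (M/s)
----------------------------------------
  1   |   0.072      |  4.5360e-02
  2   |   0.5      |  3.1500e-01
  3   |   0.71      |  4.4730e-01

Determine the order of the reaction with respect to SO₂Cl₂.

first order (1)

Step 1: Compare trials to find order n where rate₂/rate₁ = ([SO₂Cl₂]₂/[SO₂Cl₂]₁)^n
Step 2: rate₂/rate₁ = 3.1500e-01/4.5360e-02 = 6.944
Step 3: [SO₂Cl₂]₂/[SO₂Cl₂]₁ = 0.5/0.072 = 6.944
Step 4: n = ln(6.944)/ln(6.944) = 1.00 ≈ 1
Step 5: The reaction is first order in SO₂Cl₂.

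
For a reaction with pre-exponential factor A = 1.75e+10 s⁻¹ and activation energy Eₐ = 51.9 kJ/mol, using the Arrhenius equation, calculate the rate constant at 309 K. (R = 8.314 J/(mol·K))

2.95e+01 s⁻¹

Step 1: Use the Arrhenius equation: k = A × exp(-Eₐ/RT)
Step 2: Convert Eₐ to J/mol: 51.9 kJ/mol = 51900 J/mol
Step 3: Calculate the exponent: -Eₐ/(RT) = -51900/(8.314 × 309) = -20.20221
Step 4: k = 1.75e+10 × exp(-20.20221)
Step 5: k = 1.75e+10 × 1.68380e-09 = 2.9466e+01 s⁻¹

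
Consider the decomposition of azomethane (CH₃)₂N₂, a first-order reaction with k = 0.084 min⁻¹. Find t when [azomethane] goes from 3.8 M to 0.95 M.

16.5 min

Step 1: For first-order: t = ln([azomethane]₀/[azomethane])/k
Step 2: t = ln(3.8/0.95)/0.084
Step 3: t = ln(4)/0.084
Step 4: t = 1.386/0.084 = 16.5 min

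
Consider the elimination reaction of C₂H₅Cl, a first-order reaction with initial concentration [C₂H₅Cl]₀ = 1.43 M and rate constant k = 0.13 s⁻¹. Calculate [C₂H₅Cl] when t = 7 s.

0.5756 M

Step 1: For a first-order reaction: [C₂H₅Cl] = [C₂H₅Cl]₀ × e^(-kt)
Step 2: [C₂H₅Cl] = 1.43 × e^(-0.13 × 7)
Step 3: [C₂H₅Cl] = 1.43 × e^(-0.91)
Step 4: [C₂H₅Cl] = 1.43 × 0.402524 = 0.5756 M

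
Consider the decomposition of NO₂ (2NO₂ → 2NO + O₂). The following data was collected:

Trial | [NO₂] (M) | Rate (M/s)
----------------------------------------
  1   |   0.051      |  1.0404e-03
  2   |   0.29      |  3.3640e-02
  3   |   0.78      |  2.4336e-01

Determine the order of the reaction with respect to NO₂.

second order (2)

Step 1: Compare trials to find order n where rate₂/rate₁ = ([NO₂]₂/[NO₂]₁)^n
Step 2: rate₂/rate₁ = 3.3640e-02/1.0404e-03 = 32.33
Step 3: [NO₂]₂/[NO₂]₁ = 0.29/0.051 = 5.686
Step 4: n = ln(32.33)/ln(5.686) = 2.00 ≈ 2
Step 5: The reaction is second order in NO₂.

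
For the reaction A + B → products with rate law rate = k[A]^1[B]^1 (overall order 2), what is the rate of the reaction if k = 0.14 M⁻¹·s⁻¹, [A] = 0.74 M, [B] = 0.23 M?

0.02383 M/s

Step 1: The rate law is rate = k[A]^1[B]^1, overall order = 1+1 = 2
Step 2: Substitute values: rate = 0.14 × (0.74)^1 × (0.23)^1
Step 3: rate = 0.14 × 0.74 × 0.23 = 0.023828 M/s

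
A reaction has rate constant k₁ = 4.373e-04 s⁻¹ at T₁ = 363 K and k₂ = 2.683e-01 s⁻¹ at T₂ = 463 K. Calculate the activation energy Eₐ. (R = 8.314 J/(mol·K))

89.7 kJ/mol

Step 1: Use the two-temperature Arrhenius form: ln(k₂/k₁) = -Eₐ/R × (1/T₂ - 1/T₁)
Step 2: ln(k₂/k₁) = ln(2.683e-01/4.373e-04) = ln(613.538) = 6.41924
Step 3: 1/T₂ - 1/T₁ = 1/463 - 1/363 = -5.949937e-04 K⁻¹
Step 4: Eₐ = -R × ln(k₂/k₁) / (1/T₂ - 1/T₁) = -8.314 × 6.41924 / -5.949937e-04
Step 5: Eₐ = 8.9698e+04 J/mol = 89.7 kJ/mol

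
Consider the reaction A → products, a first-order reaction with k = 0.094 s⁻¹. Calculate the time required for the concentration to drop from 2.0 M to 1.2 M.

5.434 s

Step 1: For first-order: t = ln([A]₀/[A])/k
Step 2: t = ln(2.0/1.2)/0.094
Step 3: t = ln(1.667)/0.094
Step 4: t = 0.5108/0.094 = 5.434 s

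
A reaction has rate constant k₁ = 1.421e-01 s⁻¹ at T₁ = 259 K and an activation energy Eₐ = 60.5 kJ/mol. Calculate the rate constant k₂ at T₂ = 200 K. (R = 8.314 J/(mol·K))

3.573e-05 s⁻¹

Step 1: Use the two-temperature Arrhenius form: ln(k₂/k₁) = -Eₐ/R × (1/T₂ - 1/T₁)
Step 2: Convert Eₐ to J/mol: 60.5 kJ/mol = 60500 J/mol
Step 3: 1/T₂ - 1/T₁ = 1/200 - 1/259 = 1.138996e-03 K⁻¹
Step 4: ln(k₂/k₁) = -60500/8.314 × 1.138996e-03 = -8.28834
Step 5: k₂ = k₁ × exp(-8.28834) = 1.421e-01 × 2.51431e-04 = 3.573e-05 s⁻¹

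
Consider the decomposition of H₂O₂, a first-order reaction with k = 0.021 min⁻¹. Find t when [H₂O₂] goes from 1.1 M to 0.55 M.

33.01 min

Step 1: For first-order: t = ln([H₂O₂]₀/[H₂O₂])/k
Step 2: t = ln(1.1/0.55)/0.021
Step 3: t = ln(2)/0.021
Step 4: t = 0.6931/0.021 = 33.01 min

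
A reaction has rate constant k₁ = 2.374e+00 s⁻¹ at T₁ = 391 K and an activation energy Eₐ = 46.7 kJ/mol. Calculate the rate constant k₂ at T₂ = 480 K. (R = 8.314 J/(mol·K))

3.406e+01 s⁻¹

Step 1: Use the two-temperature Arrhenius form: ln(k₂/k₁) = -Eₐ/R × (1/T₂ - 1/T₁)
Step 2: Convert Eₐ to J/mol: 46.7 kJ/mol = 46700 J/mol
Step 3: 1/T₂ - 1/T₁ = 1/480 - 1/391 = -4.742114e-04 K⁻¹
Step 4: ln(k₂/k₁) = -46700/8.314 × -4.742114e-04 = 2.66366
Step 5: k₂ = k₁ × exp(2.66366) = 2.374e+00 × 1.43487e+01 = 3.406e+01 s⁻¹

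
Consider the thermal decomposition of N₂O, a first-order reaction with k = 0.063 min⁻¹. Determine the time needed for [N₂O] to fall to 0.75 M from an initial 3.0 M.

22 min

Step 1: For first-order: t = ln([N₂O]₀/[N₂O])/k
Step 2: t = ln(3.0/0.75)/0.063
Step 3: t = ln(4)/0.063
Step 4: t = 1.386/0.063 = 22 min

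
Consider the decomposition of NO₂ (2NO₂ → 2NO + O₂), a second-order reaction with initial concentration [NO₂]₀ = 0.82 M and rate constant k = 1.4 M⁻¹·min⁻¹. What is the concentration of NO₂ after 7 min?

0.09075 M

Step 1: For a second-order reaction: 1/[NO₂] = 1/[NO₂]₀ + kt
Step 2: 1/[NO₂] = 1/0.82 + 1.4 × 7
Step 3: 1/[NO₂] = 1.22 + 9.8 = 11.02
Step 4: [NO₂] = 1/11.02 = 0.09075 M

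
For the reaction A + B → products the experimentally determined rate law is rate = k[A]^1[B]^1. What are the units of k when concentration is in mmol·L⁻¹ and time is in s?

(mmol·L⁻¹)⁻¹·s⁻¹

Step 1: Overall order = 1 + 1 = 2.
Step 2: rate has units mmol·L⁻¹·s⁻¹; [A]^1[B]^1 has units (mmol·L⁻¹)^2.
Step 3: k = rate/([A]^1[B]^1), so units of k = (mmol·L⁻¹)^(1-2)·s⁻¹ = (mmol·L⁻¹)⁻¹·s⁻¹.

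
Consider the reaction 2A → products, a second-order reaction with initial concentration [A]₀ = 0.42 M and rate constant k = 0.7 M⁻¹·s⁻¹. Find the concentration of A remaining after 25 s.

0.0503 M

Step 1: For a second-order reaction: 1/[A] = 1/[A]₀ + kt
Step 2: 1/[A] = 1/0.42 + 0.7 × 25
Step 3: 1/[A] = 2.381 + 17.5 = 19.88
Step 4: [A] = 1/19.88 = 0.0503 M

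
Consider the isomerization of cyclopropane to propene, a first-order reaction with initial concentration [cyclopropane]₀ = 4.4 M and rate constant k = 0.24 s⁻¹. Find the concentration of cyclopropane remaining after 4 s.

1.685 M

Step 1: For a first-order reaction: [cyclopropane] = [cyclopropane]₀ × e^(-kt)
Step 2: [cyclopropane] = 4.4 × e^(-0.24 × 4)
Step 3: [cyclopropane] = 4.4 × e^(-0.96)
Step 4: [cyclopropane] = 4.4 × 0.382893 = 1.685 M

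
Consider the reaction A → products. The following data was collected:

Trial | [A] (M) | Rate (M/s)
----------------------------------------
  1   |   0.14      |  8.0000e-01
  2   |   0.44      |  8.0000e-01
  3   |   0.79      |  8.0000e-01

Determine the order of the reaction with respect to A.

zeroth order (0)

Step 1: Compare trials - when concentration changes, rate stays constant.
Step 2: rate₂/rate₁ = 8.0000e-01/8.0000e-01 = 1
Step 3: [A]₂/[A]₁ = 0.44/0.14 = 3.143
Step 4: Since rate ratio ≈ (conc ratio)^0, the reaction is zeroth order.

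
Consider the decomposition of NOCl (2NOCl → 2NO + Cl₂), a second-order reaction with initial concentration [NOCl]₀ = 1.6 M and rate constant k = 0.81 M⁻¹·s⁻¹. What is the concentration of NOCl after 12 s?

0.09667 M

Step 1: For a second-order reaction: 1/[NOCl] = 1/[NOCl]₀ + kt
Step 2: 1/[NOCl] = 1/1.6 + 0.81 × 12
Step 3: 1/[NOCl] = 0.625 + 9.72 = 10.35
Step 4: [NOCl] = 1/10.35 = 0.09667 M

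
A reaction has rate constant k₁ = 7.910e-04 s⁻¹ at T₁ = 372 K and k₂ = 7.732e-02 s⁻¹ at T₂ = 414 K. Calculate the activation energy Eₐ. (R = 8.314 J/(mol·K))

139.7 kJ/mol

Step 1: Use the two-temperature Arrhenius form: ln(k₂/k₁) = -Eₐ/R × (1/T₂ - 1/T₁)
Step 2: ln(k₂/k₁) = ln(7.732e-02/7.910e-04) = ln(97.7497) = 4.58241
Step 3: 1/T₂ - 1/T₁ = 1/414 - 1/372 = -2.727131e-04 K⁻¹
Step 4: Eₐ = -R × ln(k₂/k₁) / (1/T₂ - 1/T₁) = -8.314 × 4.58241 / -2.727131e-04
Step 5: Eₐ = 1.3970e+05 J/mol = 139.7 kJ/mol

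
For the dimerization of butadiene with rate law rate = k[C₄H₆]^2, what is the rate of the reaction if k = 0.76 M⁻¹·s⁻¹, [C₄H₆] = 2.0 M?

3.04 M/s

Step 1: Identify the rate law: rate = k[C₄H₆]^2
Step 2: Substitute values: rate = 0.76 × (2.0)^2
Step 3: Calculate: rate = 0.76 × 4 = 3.04 M/s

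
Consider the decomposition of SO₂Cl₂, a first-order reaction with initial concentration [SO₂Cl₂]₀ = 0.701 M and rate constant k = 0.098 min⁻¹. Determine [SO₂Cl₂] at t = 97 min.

5.216e-05 M

Step 1: For a first-order reaction: [SO₂Cl₂] = [SO₂Cl₂]₀ × e^(-kt)
Step 2: [SO₂Cl₂] = 0.701 × e^(-0.098 × 97)
Step 3: [SO₂Cl₂] = 0.701 × e^(-9.506)
Step 4: [SO₂Cl₂] = 0.701 × 7.44041e-05 = 5.216e-05 M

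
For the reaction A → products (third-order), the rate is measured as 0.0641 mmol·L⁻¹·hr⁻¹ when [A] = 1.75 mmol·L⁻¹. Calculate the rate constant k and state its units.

0.01196 (mmol·L⁻¹)⁻²·hr⁻¹

Step 1: rate = k[A]^3, so k = rate / [A]^3.
Step 2: k = 0.0641 / (1.75)^3 = 0.0641 / 5.359.
Step 3: k = 0.01196 (mmol·L⁻¹)⁻²·hr⁻¹.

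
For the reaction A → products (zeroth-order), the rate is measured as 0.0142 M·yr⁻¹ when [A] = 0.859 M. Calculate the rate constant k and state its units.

0.0142 M·yr⁻¹

Step 1: For a zeroth-order reaction, rate = k (independent of concentration).
Step 2: k = rate = 0.0142 M·yr⁻¹.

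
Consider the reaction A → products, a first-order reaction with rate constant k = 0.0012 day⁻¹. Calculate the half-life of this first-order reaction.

577.6 day

Step 1: For a first-order reaction, t₁/₂ = ln(2)/k
Step 2: t₁/₂ = ln(2)/0.0012
Step 3: t₁/₂ = 0.6931/0.0012 = 577.6 day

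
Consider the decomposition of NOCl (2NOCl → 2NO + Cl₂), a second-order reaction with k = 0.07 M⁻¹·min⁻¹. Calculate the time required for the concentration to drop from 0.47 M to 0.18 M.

48.97 min

Step 1: For second-order: t = (1/[NOCl] - 1/[NOCl]₀)/k
Step 2: t = (1/0.18 - 1/0.47)/0.07
Step 3: t = (5.556 - 2.128)/0.07
Step 4: t = 3.428/0.07 = 48.97 min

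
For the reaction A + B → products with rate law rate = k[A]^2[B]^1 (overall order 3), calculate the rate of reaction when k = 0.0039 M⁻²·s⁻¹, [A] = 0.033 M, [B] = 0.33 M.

1.402e-06 M/s

Step 1: The rate law is rate = k[A]^2[B]^1, overall order = 2+1 = 3
Step 2: Substitute values: rate = 0.0039 × (0.033)^2 × (0.33)^1
Step 3: rate = 0.0039 × 0.001089 × 0.33 = 1.40154e-06 M/s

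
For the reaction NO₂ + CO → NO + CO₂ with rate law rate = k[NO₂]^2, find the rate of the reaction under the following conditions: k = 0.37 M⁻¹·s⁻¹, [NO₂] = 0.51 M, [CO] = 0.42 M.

0.09624 M/s

Step 1: The rate law is rate = k[NO₂]^2
Step 2: Note that the rate does not depend on [CO] (zero order in CO).
Step 3: rate = 0.37 × (0.51)^2 = 0.096237 M/s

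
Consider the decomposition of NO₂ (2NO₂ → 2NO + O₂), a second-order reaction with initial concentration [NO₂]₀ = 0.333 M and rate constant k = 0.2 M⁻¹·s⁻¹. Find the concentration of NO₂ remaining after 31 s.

0.1087 M

Step 1: For a second-order reaction: 1/[NO₂] = 1/[NO₂]₀ + kt
Step 2: 1/[NO₂] = 1/0.333 + 0.2 × 31
Step 3: 1/[NO₂] = 3.003 + 6.2 = 9.203
Step 4: [NO₂] = 1/9.203 = 0.1087 M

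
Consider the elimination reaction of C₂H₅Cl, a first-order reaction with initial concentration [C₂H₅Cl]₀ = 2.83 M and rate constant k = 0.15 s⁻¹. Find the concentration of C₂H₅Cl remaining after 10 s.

0.6315 M

Step 1: For a first-order reaction: [C₂H₅Cl] = [C₂H₅Cl]₀ × e^(-kt)
Step 2: [C₂H₅Cl] = 2.83 × e^(-0.15 × 10)
Step 3: [C₂H₅Cl] = 2.83 × e^(-1.5)
Step 4: [C₂H₅Cl] = 2.83 × 0.22313 = 0.6315 M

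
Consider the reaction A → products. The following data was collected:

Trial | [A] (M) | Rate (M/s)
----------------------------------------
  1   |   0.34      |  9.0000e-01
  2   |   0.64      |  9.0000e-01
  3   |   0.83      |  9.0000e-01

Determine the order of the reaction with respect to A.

zeroth order (0)

Step 1: Compare trials - when concentration changes, rate stays constant.
Step 2: rate₂/rate₁ = 9.0000e-01/9.0000e-01 = 1
Step 3: [A]₂/[A]₁ = 0.64/0.34 = 1.882
Step 4: Since rate ratio ≈ (conc ratio)^0, the reaction is zeroth order.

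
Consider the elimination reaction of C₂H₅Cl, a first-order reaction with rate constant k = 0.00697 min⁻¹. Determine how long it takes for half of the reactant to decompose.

99.45 min

Step 1: For a first-order reaction, t₁/₂ = ln(2)/k
Step 2: t₁/₂ = ln(2)/0.00697
Step 3: t₁/₂ = 0.6931/0.00697 = 99.45 min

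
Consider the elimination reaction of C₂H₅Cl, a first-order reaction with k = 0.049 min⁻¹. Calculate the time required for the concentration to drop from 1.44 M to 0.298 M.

32.15 min

Step 1: For first-order: t = ln([C₂H₅Cl]₀/[C₂H₅Cl])/k
Step 2: t = ln(1.44/0.298)/0.049
Step 3: t = ln(4.832)/0.049
Step 4: t = 1.575/0.049 = 32.15 min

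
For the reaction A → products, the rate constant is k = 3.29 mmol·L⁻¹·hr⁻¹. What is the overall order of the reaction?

zeroth order (0)

Step 1: The units of k for an nth-order reaction are (concentration)^(1-n)·(time)⁻¹.
Step 2: Here k has units mmol·L⁻¹·hr⁻¹, so the concentration exponent is 1.
Step 3: 1 - n = 1 ⇒ n = 0. The reaction is zeroth order.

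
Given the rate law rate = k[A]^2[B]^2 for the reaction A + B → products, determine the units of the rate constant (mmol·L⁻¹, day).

(mmol·L⁻¹)⁻³·day⁻¹

Step 1: Overall order = 2 + 2 = 4.
Step 2: rate has units mmol·L⁻¹·day⁻¹; [A]^2[B]^2 has units (mmol·L⁻¹)^4.
Step 3: k = rate/([A]^2[B]^2), so units of k = (mmol·L⁻¹)^(1-4)·day⁻¹ = (mmol·L⁻¹)⁻³·day⁻¹.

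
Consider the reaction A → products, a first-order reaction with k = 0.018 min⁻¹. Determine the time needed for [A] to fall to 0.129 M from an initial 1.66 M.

141.9 min

Step 1: For first-order: t = ln([A]₀/[A])/k
Step 2: t = ln(1.66/0.129)/0.018
Step 3: t = ln(12.87)/0.018
Step 4: t = 2.555/0.018 = 141.9 min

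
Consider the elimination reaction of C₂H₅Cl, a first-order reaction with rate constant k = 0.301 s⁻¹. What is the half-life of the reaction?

2.303 s

Step 1: For a first-order reaction, t₁/₂ = ln(2)/k
Step 2: t₁/₂ = ln(2)/0.301
Step 3: t₁/₂ = 0.6931/0.301 = 2.303 s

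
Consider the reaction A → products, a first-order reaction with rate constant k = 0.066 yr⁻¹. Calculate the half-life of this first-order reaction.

10.5 yr

Step 1: For a first-order reaction, t₁/₂ = ln(2)/k
Step 2: t₁/₂ = ln(2)/0.066
Step 3: t₁/₂ = 0.6931/0.066 = 10.5 yr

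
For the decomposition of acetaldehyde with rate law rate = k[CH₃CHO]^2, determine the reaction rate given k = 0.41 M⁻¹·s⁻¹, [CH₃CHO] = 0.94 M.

0.3623 M/s

Step 1: Identify the rate law: rate = k[CH₃CHO]^2
Step 2: Substitute values: rate = 0.41 × (0.94)^2
Step 3: Calculate: rate = 0.41 × 0.8836 = 0.362276 M/s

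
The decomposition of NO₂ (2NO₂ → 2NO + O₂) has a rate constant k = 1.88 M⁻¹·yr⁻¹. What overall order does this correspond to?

second order (2)

Step 1: The units of k for an nth-order reaction are (concentration)^(1-n)·(time)⁻¹.
Step 2: Here k has units M⁻¹·yr⁻¹, so the concentration exponent is -1.
Step 3: 1 - n = -1 ⇒ n = 2. The reaction is second order.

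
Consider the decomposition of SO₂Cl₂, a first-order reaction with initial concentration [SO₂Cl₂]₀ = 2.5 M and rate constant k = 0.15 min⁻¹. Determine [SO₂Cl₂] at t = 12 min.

0.4132 M

Step 1: For a first-order reaction: [SO₂Cl₂] = [SO₂Cl₂]₀ × e^(-kt)
Step 2: [SO₂Cl₂] = 2.5 × e^(-0.15 × 12)
Step 3: [SO₂Cl₂] = 2.5 × e^(-1.8)
Step 4: [SO₂Cl₂] = 2.5 × 0.165299 = 0.4132 M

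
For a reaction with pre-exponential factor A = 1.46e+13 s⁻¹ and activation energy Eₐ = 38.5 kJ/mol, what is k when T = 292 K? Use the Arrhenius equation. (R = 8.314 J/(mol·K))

1.89e+06 s⁻¹

Step 1: Use the Arrhenius equation: k = A × exp(-Eₐ/RT)
Step 2: Convert Eₐ to J/mol: 38.5 kJ/mol = 38500 J/mol
Step 3: Calculate the exponent: -Eₐ/(RT) = -38500/(8.314 × 292) = -15.85871
Step 4: k = 1.46e+13 × exp(-15.85871)
Step 5: k = 1.46e+13 × 1.29613e-07 = 1.8923e+06 s⁻¹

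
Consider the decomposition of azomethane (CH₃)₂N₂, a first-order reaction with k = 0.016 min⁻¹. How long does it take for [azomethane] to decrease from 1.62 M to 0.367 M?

92.8 min

Step 1: For first-order: t = ln([azomethane]₀/[azomethane])/k
Step 2: t = ln(1.62/0.367)/0.016
Step 3: t = ln(4.414)/0.016
Step 4: t = 1.485/0.016 = 92.8 min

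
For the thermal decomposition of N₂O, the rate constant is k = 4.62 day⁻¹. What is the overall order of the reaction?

first order (1)

Step 1: The units of k for an nth-order reaction are (concentration)^(1-n)·(time)⁻¹.
Step 2: Here k has units day⁻¹, so the concentration exponent is 0.
Step 3: 1 - n = 0 ⇒ n = 1. The reaction is first order.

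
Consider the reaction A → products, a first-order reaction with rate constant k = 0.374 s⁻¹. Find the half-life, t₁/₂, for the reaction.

1.853 s

Step 1: For a first-order reaction, t₁/₂ = ln(2)/k
Step 2: t₁/₂ = ln(2)/0.374
Step 3: t₁/₂ = 0.6931/0.374 = 1.853 s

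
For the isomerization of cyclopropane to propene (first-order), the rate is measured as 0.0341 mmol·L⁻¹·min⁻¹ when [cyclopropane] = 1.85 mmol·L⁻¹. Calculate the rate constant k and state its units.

0.01843 min⁻¹

Step 1: rate = k[cyclopropane]^1, so k = rate / [cyclopropane]^1.
Step 2: k = 0.0341 / (1.85)^1 = 0.0341 / 1.85.
Step 3: k = 0.01843 min⁻¹.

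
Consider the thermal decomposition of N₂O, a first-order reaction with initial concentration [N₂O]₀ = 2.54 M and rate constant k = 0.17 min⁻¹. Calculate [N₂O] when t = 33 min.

0.009299 M

Step 1: For a first-order reaction: [N₂O] = [N₂O]₀ × e^(-kt)
Step 2: [N₂O] = 2.54 × e^(-0.17 × 33)
Step 3: [N₂O] = 2.54 × e^(-5.61)
Step 4: [N₂O] = 2.54 × 0.00366107 = 0.009299 M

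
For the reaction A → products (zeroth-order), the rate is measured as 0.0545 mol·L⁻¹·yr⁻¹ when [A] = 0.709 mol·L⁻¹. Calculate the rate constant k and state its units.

0.0545 mol·L⁻¹·yr⁻¹

Step 1: For a zeroth-order reaction, rate = k (independent of concentration).
Step 2: k = rate = 0.0545 mol·L⁻¹·yr⁻¹.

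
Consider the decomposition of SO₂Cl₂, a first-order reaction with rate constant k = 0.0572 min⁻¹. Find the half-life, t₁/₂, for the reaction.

12.12 min

Step 1: For a first-order reaction, t₁/₂ = ln(2)/k
Step 2: t₁/₂ = ln(2)/0.0572
Step 3: t₁/₂ = 0.6931/0.0572 = 12.12 min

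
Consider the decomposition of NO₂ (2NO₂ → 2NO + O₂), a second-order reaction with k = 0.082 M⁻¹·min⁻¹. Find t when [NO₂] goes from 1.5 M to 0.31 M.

31.21 min

Step 1: For second-order: t = (1/[NO₂] - 1/[NO₂]₀)/k
Step 2: t = (1/0.31 - 1/1.5)/0.082
Step 3: t = (3.226 - 0.6667)/0.082
Step 4: t = 2.559/0.082 = 31.21 min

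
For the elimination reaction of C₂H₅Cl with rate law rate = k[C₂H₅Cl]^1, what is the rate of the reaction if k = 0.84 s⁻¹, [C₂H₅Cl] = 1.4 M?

1.176 M/s

Step 1: Identify the rate law: rate = k[C₂H₅Cl]^1
Step 2: Substitute values: rate = 0.84 × (1.4)^1
Step 3: Calculate: rate = 0.84 × 1.4 = 1.176 M/s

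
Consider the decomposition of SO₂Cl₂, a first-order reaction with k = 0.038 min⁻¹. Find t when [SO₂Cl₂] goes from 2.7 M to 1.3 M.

19.23 min

Step 1: For first-order: t = ln([SO₂Cl₂]₀/[SO₂Cl₂])/k
Step 2: t = ln(2.7/1.3)/0.038
Step 3: t = ln(2.077)/0.038
Step 4: t = 0.7309/0.038 = 19.23 min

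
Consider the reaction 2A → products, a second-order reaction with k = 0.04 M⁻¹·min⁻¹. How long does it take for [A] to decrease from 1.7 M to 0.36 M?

54.74 min

Step 1: For second-order: t = (1/[A] - 1/[A]₀)/k
Step 2: t = (1/0.36 - 1/1.7)/0.04
Step 3: t = (2.778 - 0.5882)/0.04
Step 4: t = 2.19/0.04 = 54.74 min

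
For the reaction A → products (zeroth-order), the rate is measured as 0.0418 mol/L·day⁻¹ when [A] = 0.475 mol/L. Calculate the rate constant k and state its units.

0.0418 mol/L·day⁻¹

Step 1: For a zeroth-order reaction, rate = k (independent of concentration).
Step 2: k = rate = 0.0418 mol/L·day⁻¹.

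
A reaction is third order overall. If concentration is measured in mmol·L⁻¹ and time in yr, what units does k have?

(mmol·L⁻¹)⁻²·yr⁻¹

Step 1: For overall order n, rate = k × (concentration)^n.
Step 2: Rate has units mmol·L⁻¹·yr⁻¹; concentration term has units (mmol·L⁻¹)^3.
Step 3: k = rate / (concentration)^n, so units of k = (mmol·L⁻¹)^(1-3)·yr⁻¹ = (mmol·L⁻¹)⁻²·yr⁻¹.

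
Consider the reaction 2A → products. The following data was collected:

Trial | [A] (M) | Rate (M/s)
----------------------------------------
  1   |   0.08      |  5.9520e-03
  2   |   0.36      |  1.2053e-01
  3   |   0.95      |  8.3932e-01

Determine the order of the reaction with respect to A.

second order (2)

Step 1: Compare trials to find order n where rate₂/rate₁ = ([A]₂/[A]₁)^n
Step 2: rate₂/rate₁ = 1.2053e-01/5.9520e-03 = 20.25
Step 3: [A]₂/[A]₁ = 0.36/0.08 = 4.5
Step 4: n = ln(20.25)/ln(4.5) = 2.00 ≈ 2
Step 5: The reaction is second order in A.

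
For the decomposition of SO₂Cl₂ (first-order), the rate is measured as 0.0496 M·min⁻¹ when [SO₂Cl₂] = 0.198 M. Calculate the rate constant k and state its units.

0.2505 min⁻¹

Step 1: rate = k[SO₂Cl₂]^1, so k = rate / [SO₂Cl₂]^1.
Step 2: k = 0.0496 / (0.198)^1 = 0.0496 / 0.198.
Step 3: k = 0.2505 min⁻¹.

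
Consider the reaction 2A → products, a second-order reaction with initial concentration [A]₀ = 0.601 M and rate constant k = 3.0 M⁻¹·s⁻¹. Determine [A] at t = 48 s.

0.006865 M

Step 1: For a second-order reaction: 1/[A] = 1/[A]₀ + kt
Step 2: 1/[A] = 1/0.601 + 3.0 × 48
Step 3: 1/[A] = 1.664 + 144 = 145.7
Step 4: [A] = 1/145.7 = 0.006865 M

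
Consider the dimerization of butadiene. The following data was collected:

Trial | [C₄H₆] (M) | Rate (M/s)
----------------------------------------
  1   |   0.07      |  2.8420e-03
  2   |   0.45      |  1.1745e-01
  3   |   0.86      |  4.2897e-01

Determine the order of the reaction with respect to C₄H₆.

second order (2)

Step 1: Compare trials to find order n where rate₂/rate₁ = ([C₄H₆]₂/[C₄H₆]₁)^n
Step 2: rate₂/rate₁ = 1.1745e-01/2.8420e-03 = 41.33
Step 3: [C₄H₆]₂/[C₄H₆]₁ = 0.45/0.07 = 6.429
Step 4: n = ln(41.33)/ln(6.429) = 2.00 ≈ 2
Step 5: The reaction is second order in C₄H₆.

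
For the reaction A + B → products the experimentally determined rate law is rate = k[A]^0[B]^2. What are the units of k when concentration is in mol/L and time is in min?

(mol/L)⁻¹·min⁻¹

Step 1: Overall order = 0 + 2 = 2.
Step 2: rate has units mol/L·min⁻¹; [A]^0[B]^2 has units (mol/L)^2.
Step 3: k = rate/([A]^0[B]^2), so units of k = (mol/L)^(1-2)·min⁻¹ = (mol/L)⁻¹·min⁻¹.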